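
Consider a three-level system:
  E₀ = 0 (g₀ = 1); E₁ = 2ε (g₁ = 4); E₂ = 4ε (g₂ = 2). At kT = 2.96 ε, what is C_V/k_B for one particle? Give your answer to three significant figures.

0.187

Eᵢ/kT = 0, 0.67568, 1.3514.
Z = Σ gᵢe^(−Eᵢ/kT) = 1·e^(−0) + 4·e^(−0.67568) + 2·e^(−1.3514) = 1.0000 + 2.0352 + 0.51776 = 3.5530.
⟨E⟩ = 1.7285 ε, ⟨E²⟩ = 4.6228 ε².
C_V/k_B = (⟨E²⟩ − ⟨E⟩²)/(kT)² = (4.6228 − 2.9877)/8.7616 = 0.187.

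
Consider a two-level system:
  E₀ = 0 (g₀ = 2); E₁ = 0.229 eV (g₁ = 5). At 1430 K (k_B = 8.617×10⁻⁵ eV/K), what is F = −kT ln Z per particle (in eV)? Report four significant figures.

k_BT = 8.617×10⁻⁵ × 1430 K = 0.123223 eV.
Eᵢ/kT = 0, 1.85842.
Z = Σ gᵢe^(−Eᵢ/kT) = 2·e^(−0) + 5·e^(−1.85842) = 2.00000 + 0.779594 = 2.77959.
F = −kT ln Z = −0.123223 × ln(2.77959) = −0.123223 × 1.02230 = -0.1260 eV.

-0.1260 eV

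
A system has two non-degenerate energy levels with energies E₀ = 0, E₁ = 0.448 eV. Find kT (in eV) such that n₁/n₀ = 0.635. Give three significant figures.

0.987 eV

n₁/n₀ = exp[−(E₁−E₀)/kT] = 0.635.
⇒ (E₁−E₀)/kT = ln(1/0.635) = ln(1.5748) = 0.45413.
kT = 0.448 eV / 0.45413 = 0.987 eV.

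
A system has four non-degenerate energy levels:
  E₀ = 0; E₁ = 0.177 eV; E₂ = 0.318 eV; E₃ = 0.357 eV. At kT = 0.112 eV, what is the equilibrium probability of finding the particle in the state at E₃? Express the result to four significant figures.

0.03161

Eᵢ/kT = 0, 1.58036, 2.83929, 3.18750.
Z = Σ e^(−Eᵢ/kT) = e^(−0) + e^(−1.58036) + e^(−2.83929) + e^(−3.18750) = 1.00000 + 0.205901 + 0.0584672 + 0.0412749 = 1.30564.
P₃ = e^(−E₃/kT) / Z = 0.0412749/1.30564 = 0.03161.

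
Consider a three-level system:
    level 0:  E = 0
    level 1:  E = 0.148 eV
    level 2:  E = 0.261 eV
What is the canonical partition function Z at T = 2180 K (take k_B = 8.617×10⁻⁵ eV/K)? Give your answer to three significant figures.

Z = 1.70

k_BT = 8.617×10⁻⁵ × 2180 K = 0.18785 eV.
Eᵢ/kT = 0, 0.78786, 1.3894.
Z = Σ e^(−Eᵢ/kT) = e^(−0) + e^(−0.78786) + e^(−1.3894) = 1.0000 + 0.45482 + 0.24922 = 1.7040.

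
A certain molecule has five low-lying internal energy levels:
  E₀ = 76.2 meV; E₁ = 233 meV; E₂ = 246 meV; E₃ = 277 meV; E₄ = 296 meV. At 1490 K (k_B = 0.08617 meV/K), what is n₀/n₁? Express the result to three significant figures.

k_BT = 0.08617 × 1490 K = 128.39 meV.
n₀/n₁ = exp[−(E₀−E₁)/kT] = exp(−(-156.8 meV)/(128.39 meV)) = exp(1.2213) = 3.39.

3.39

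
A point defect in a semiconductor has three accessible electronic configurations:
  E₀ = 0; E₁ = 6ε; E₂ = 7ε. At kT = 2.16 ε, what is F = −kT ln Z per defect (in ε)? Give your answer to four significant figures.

Eᵢ/kT = 0, 2.77778, 3.24074.
Z = Σ e^(−Eᵢ/kT) = e^(−0) + e^(−2.77778) + e^(−3.24074) = 1.00000 + 0.0621764 + 0.0391349 = 1.10131.
F = −kT ln Z = −2.16 × ln(1.10131) = −2.16 × 0.0965004 = -0.2084 ε.

-0.2084 ε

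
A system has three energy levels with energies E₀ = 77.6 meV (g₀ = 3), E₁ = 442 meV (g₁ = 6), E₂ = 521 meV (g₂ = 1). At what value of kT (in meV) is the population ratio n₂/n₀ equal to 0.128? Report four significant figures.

n₂/n₀ = (g₂/g₀) exp[−(E₂−E₀)/kT] = 0.128.
⇒ (E₂−E₀)/kT = ln((1/3)/0.128) = ln(2.60417) = 0.957114.
kT = 443.4 meV / 0.957114 = 463.3 meV.

463.3 meV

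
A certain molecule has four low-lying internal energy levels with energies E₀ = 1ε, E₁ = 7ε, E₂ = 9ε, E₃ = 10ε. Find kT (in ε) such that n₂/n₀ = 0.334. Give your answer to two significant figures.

n₂/n₀ = exp[−(E₂−E₀)/kT] = 0.334.
⇒ (E₂−E₀)/kT = ln(1/0.334) = ln(2.994) = 1.097.
kT = 8ε / 1.097 = 7.3 ε.

7.3 ε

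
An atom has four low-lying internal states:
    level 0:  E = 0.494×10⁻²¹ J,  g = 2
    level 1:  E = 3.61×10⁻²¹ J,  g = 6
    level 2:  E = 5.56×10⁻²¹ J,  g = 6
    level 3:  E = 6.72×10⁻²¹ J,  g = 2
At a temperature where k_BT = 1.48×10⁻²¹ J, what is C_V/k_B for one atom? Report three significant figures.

Eᵢ/kT = 0.33378, 2.4392, 3.7568, 4.5405.
Z = Σ gᵢe^(−Eᵢ/kT) = 2·e^(−0.33378) + 6·e^(−2.4392) + 6·e^(−3.7568) + 2·e^(−4.5405) = 1.4324 + 0.52338 + 0.14015 + 0.021336 = 2.1173.
⟨E⟩ = 1.6623, ⟨E²⟩ = 5.8878.
C_V/k_B = (⟨E²⟩ − ⟨E⟩²)/(kT)² = (5.8878 − 2.7632)/2.1904 = 1.43.

1.43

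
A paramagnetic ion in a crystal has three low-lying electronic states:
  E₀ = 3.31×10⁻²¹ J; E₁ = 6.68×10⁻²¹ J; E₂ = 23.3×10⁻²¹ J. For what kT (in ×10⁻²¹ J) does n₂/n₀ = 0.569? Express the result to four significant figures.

35.45 ×10⁻²¹ J

n₂/n₀ = exp[−(E₂−E₀)/kT] = 0.569.
⇒ (E₂−E₀)/kT = ln(1/0.569) = ln(1.75747) = 0.563875.
kT = 19.99 ×10⁻²¹ J / 0.563875 = 35.45 ×10⁻²¹ J.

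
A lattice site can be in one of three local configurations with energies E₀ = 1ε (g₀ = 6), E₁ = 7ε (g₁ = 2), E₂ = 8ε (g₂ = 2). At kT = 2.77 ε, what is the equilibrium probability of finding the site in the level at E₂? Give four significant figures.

0.02501

Eᵢ/kT = 0.361011, 2.52708, 2.88809.
Z = Σ gᵢe^(−Eᵢ/kT) = 6·e^(−0.361011) + 2·e^(−2.52708) + 2·e^(−2.88809) = 4.18183 + 0.159784 + 0.111365 = 4.45298.
P₂ = g₂ e^(−E₂/kT) / Z = 0.111365/4.45298 = 0.02501.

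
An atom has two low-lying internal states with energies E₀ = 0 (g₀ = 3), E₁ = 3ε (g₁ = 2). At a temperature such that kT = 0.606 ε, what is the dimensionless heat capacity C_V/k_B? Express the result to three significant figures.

0.115

Eᵢ/kT = 0, 4.9505.
Z = Σ gᵢe^(−Eᵢ/kT) = 3·e^(−0) + 2·e^(−4.9505) = 3.0000 + 0.014160 = 3.0142.
⟨E⟩ = 0.014093 ε, ⟨E²⟩ = 0.042280 ε².
C_V/k_B = (⟨E²⟩ − ⟨E⟩²)/(kT)² = (0.042280 − 0.00019861)/0.36724 = 0.115.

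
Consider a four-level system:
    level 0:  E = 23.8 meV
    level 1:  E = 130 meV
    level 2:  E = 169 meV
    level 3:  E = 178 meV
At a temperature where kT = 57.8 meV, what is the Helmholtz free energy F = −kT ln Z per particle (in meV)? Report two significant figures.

8.2 meV

Eᵢ/kT = 0.4118, 2.249, 2.924, 3.080.
Z = Σ e^(−Eᵢ/kT) = e^(−0.4118) + e^(−2.249) + e^(−2.924) + e^(−3.080) = 0.6625 + 0.1055 + 0.05372 + 0.04596 = 0.8677.
F = −kT ln Z = −57.8 × ln(0.8677) = −57.8 × -0.1419 = 8.2 meV.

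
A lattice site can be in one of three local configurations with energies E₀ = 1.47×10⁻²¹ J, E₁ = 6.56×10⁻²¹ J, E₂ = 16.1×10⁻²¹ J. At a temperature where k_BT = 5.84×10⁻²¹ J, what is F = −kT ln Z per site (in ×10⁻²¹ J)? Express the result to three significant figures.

Eᵢ/kT = 0.25171, 1.1233, 2.7568.
Z = Σ e^(−Eᵢ/kT) = e^(−0.25171) + e^(−1.1233) + e^(−2.7568) = 0.77747 + 0.32520 + 0.063495 = 1.1662.
F = −kT ln Z = −5.84 × ln(1.1662) = −5.84 × 0.15375 = -0.898 ×10⁻²¹ J.

-0.898 ×10⁻²¹ J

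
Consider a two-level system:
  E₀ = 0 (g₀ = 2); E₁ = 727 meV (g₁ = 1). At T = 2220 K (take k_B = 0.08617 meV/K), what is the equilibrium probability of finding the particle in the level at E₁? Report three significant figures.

0.0111

k_BT = 0.08617 × 2220 K = 191.30 meV.
Eᵢ/kT = 0, 3.8003.
Z = Σ gᵢe^(−Eᵢ/kT) = 2·e^(−0) + 1·e^(−3.8003) = 2.0000 + 0.022364 = 2.0224.
P₁ = g₁ e^(−E₁/kT) / Z = 0.022364/2.0224 = 0.0111.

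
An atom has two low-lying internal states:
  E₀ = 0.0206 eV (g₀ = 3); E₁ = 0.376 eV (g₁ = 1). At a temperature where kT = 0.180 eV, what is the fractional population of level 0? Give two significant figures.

0.96

Eᵢ/kT = 0.1144, 2.089.
Z = Σ gᵢe^(−Eᵢ/kT) = 3·e^(−0.1144) + 1·e^(−2.089) = 2.676 + 0.1238 = 2.800.
P₀ = g₀ e^(−E₀/kT) / Z = 2.676/2.800 = 0.96.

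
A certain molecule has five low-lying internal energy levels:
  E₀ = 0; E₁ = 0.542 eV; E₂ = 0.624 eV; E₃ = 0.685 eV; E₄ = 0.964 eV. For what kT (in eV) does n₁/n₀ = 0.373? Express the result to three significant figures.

n₁/n₀ = exp[−(E₁−E₀)/kT] = 0.373.
⇒ (E₁−E₀)/kT = ln(1/0.373) = ln(2.6810) = 0.98619.
kT = 0.542 eV / 0.98619 = 0.550 eV.

0.550 eV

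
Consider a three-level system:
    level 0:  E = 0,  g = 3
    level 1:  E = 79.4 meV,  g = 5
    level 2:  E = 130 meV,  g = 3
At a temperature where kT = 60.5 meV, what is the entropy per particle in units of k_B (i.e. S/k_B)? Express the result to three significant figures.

2.08

Eᵢ/kT = 0, 1.3124, 2.1488.
Z = Σ gᵢe^(−Eᵢ/kT) = 3·e^(−0) + 5·e^(−1.3124) + 3·e^(−2.1488) = 3.0000 + 1.3459 + 0.34987 = 4.6958.
⟨E⟩ = Σ EᵢPᵢ = 32.443 meV.
S/k_B = ln Z + ⟨E⟩/kT = ln(4.6958) + 32.443/60.5 = 1.5467 + 0.53625 = 2.08.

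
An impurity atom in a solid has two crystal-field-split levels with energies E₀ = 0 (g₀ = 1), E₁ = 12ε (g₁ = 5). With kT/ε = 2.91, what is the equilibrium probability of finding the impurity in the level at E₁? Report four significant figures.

Eᵢ/kT = 0, 4.12371.
Z = Σ gᵢe^(−Eᵢ/kT) = 1·e^(−0) + 5·e^(−4.12371) = 1.00000 + 0.0809218 = 1.08092.
P₁ = g₁ e^(−E₁/kT) / Z = 0.0809218/1.08092 = 0.07486.

0.07486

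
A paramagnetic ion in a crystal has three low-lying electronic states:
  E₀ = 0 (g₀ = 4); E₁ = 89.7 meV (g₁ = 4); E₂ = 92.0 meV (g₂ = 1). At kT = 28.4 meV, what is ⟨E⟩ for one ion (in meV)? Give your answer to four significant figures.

4.479 meV

Eᵢ/kT = 0, 3.15845, 3.23944.
Z = Σ gᵢe^(−Eᵢ/kT) = 4·e^(−0) + 4·e^(−3.15845) + 1·e^(−3.23944) = 4.00000 + 0.169966 + 0.0391858 = 4.20915.
⟨E⟩ = Σ Eᵢ gᵢe^(−Eᵢ/kT) / Z = (0·4.00000 + 89.7·0.169966 + 92.0·0.0391858) / 4.20915 = 4.479 meV.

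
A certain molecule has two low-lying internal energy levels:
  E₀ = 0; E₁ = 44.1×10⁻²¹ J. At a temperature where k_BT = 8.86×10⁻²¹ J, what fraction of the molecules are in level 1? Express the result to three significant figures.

0.00684

Eᵢ/kT = 0, 4.9774.
Z = Σ e^(−Eᵢ/kT) = e^(−0) + e^(−4.9774) = 1.0000 + 0.0068920 = 1.0069.
P₁ = e^(−E₁/kT) / Z = 0.0068920/1.0069 = 0.00684.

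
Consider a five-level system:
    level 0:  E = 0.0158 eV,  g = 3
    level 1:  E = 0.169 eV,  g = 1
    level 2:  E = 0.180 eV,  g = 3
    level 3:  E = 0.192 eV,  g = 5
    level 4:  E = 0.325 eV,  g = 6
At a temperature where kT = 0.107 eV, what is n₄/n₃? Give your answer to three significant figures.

n₄/n₃ = (g₄/g₃) exp[−(E₄−E₃)/kT] = (6/5) × exp(−(0.133 eV)/(0.107 eV)) = (6/5) × exp(-1.2430) = 0.346.

0.346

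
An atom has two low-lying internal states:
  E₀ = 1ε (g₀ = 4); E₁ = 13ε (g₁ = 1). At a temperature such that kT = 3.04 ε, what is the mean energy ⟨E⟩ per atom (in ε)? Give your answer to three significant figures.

Eᵢ/kT = 0.32895, 4.2763.
Z = Σ gᵢe^(−Eᵢ/kT) = 4·e^(−0.32895) + 1·e^(−4.2763) = 2.8787 + 0.013894 = 2.8926.
⟨E⟩ = Σ Eᵢ gᵢe^(−Eᵢ/kT) / Z = (1·2.8787 + 13·0.013894) / 2.8926 = 1.06 ε.

1.06 ε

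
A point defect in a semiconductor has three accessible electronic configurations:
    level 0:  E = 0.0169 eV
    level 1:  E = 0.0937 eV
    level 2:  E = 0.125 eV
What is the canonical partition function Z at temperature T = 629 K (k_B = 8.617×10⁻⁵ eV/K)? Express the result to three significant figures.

k_BT = 8.617×10⁻⁵ × 629 K = 0.054201 eV.
Eᵢ/kT = 0.31180, 1.7288, 2.3062.
Z = Σ e^(−Eᵢ/kT) = e^(−0.31180) + e^(−1.7288) + e^(−2.3062) = 0.73213 + 0.17750 + 0.099639 = 1.0093.

Z = 1.01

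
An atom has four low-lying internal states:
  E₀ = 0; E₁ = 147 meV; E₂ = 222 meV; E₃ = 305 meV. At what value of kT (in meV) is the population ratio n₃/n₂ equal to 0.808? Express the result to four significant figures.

n₃/n₂ = exp[−(E₃−E₂)/kT] = 0.808.
⇒ (E₃−E₂)/kT = ln(1/0.808) = ln(1.23762) = 0.213190.
kT = 83 meV / 0.213190 = 389.3 meV.

389.3 meV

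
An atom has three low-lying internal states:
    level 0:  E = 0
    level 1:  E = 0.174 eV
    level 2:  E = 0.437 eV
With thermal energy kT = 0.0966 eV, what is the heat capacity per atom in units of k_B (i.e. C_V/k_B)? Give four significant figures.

Eᵢ/kT = 0, 1.80124, 4.52381.
Z = Σ e^(−Eᵢ/kT) = e^(−0) + e^(−1.80124) + e^(−4.52381) = 1.00000 + 0.165094 + 0.0108476 = 1.17594.
⟨E⟩ = 0.0284596 eV, ⟨E²⟩ = 0.00601216 eV².
C_V/k_B = (⟨E²⟩ − ⟨E⟩²)/(kT)² = (0.00601216 − 0.000809949)/0.00933156 = 0.5575.

0.5575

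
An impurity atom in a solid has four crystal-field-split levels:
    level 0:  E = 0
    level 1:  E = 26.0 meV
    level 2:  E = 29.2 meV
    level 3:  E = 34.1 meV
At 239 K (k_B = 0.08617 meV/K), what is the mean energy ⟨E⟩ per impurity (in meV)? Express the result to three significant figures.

12.2 meV

k_BT = 0.08617 × 239 K = 20.595 meV.
Eᵢ/kT = 0, 1.2624, 1.4178, 1.6557.
Z = Σ e^(−Eᵢ/kT) = e^(−0) + e^(−1.2624) + e^(−1.4178) + e^(−1.6557) = 1.0000 + 0.28297 + 0.24225 + 0.19096 = 1.7162.
⟨E⟩ = Σ Eᵢ e^(−Eᵢ/kT) / Z = (0·1.0000 + 26.0·0.28297 + 29.2·0.24225 + 34.1·0.19096) / 1.7162 = 12.2 meV.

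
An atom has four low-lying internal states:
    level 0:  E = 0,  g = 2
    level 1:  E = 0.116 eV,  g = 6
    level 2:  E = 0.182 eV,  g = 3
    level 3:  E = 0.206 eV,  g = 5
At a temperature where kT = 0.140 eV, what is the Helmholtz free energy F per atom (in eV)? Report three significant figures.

Eᵢ/kT = 0, 0.82857, 1.3000, 1.4714.
Z = Σ gᵢe^(−Eᵢ/kT) = 2·e^(−0) + 6·e^(−0.82857) + 3·e^(−1.3000) + 5·e^(−1.4714) = 2.0000 + 2.6200 + 0.81760 + 1.1480 = 6.5856.
F = −kT ln Z = −0.140 × ln(6.5856) = −0.140 × 1.8849 = -0.264 eV.

-0.264 eV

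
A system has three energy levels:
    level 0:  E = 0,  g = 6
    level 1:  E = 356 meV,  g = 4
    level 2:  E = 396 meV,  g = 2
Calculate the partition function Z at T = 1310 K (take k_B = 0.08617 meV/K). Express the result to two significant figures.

k_BT = 0.08617 × 1310 K = 112.9 meV.
Eᵢ/kT = 0, 3.153, 3.508.
Z = Σ gᵢe^(−Eᵢ/kT) = 6·e^(−0) + 4·e^(−3.153) + 2·e^(−3.508) = 6.000 + 0.1709 + 0.05991 = 6.231.

Z = 6.2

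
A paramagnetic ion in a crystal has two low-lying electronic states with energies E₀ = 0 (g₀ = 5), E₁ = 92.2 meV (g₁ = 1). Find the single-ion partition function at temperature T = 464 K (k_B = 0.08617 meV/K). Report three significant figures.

k_BT = 0.08617 × 464 K = 39.983 meV.
Eᵢ/kT = 0, 2.3060.
Z = Σ gᵢe^(−Eᵢ/kT) = 5·e^(−0) + 1·e^(−2.3060) = 5.0000 + 0.099659 = 5.0997.

Z = 5.10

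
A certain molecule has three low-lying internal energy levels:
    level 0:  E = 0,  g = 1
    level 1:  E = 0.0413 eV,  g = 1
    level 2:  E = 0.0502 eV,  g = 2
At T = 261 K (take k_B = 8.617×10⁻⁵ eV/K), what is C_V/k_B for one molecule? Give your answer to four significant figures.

0.8539

k_BT = 8.617×10⁻⁵ × 261 K = 0.0224904 eV.
Eᵢ/kT = 0, 1.83634, 2.23206.
Z = Σ gᵢe^(−Eᵢ/kT) = 1·e^(−0) + 1·e^(−1.83634) + 2·e^(−2.23206) = 1.00000 + 0.159400 + 0.214614 = 1.37401.
⟨E⟩ = 0.0126323 eV, ⟨E²⟩ = 0.000591497 eV².
C_V/k_B = (⟨E²⟩ − ⟨E⟩²)/(kT)² = (0.000591497 − 0.000159575)/0.000505818 = 0.8539.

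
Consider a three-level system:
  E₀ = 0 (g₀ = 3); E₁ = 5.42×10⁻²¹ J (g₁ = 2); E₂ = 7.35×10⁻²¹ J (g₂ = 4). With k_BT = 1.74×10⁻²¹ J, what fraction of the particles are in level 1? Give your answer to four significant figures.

0.02820

Eᵢ/kT = 0, 3.11494, 4.22414.
Z = Σ gᵢe^(−Eᵢ/kT) = 3·e^(−0) + 2·e^(−3.11494) + 4·e^(−4.22414) = 3.00000 + 0.0887623 + 0.0585517 = 3.14731.
P₁ = g₁ e^(−E₁/kT) / Z = 0.0887623/3.14731 = 0.02820.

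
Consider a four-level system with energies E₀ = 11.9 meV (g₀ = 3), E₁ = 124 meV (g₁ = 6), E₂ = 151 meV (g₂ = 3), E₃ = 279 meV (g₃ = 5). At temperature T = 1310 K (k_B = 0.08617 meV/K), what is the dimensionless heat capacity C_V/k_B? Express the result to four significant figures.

0.4881

k_BT = 0.08617 × 1310 K = 112.883 meV.
Eᵢ/kT = 0.105419, 1.09848, 1.33767, 2.47159.
Z = Σ gᵢe^(−Eᵢ/kT) = 3·e^(−0.105419) + 6·e^(−1.09848) + 3·e^(−1.33767) + 5·e^(−2.47159) = 2.69984 + 2.00026 + 0.787369 + 0.422252 = 5.90972.
⟨E⟩ = 87.4595 meV, ⟨E²⟩ = 13868.6 meV².
C_V/k_B = (⟨E²⟩ − ⟨E⟩²)/(kT)² = (13868.6 − 7649.16)/12742.6 = 0.4881.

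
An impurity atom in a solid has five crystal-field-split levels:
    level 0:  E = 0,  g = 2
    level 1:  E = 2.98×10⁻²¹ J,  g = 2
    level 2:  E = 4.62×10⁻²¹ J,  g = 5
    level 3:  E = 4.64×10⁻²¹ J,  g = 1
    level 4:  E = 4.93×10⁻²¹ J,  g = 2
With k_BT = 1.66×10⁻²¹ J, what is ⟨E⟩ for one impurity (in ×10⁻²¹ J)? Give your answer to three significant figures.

1.14 ×10⁻²¹ J

Eᵢ/kT = 0, 1.7952, 2.7831, 2.7952, 2.9699.
Z = Σ gᵢe^(−Eᵢ/kT) = 2·e^(−0) + 2·e^(−1.7952) + 5·e^(−2.7831) + 1·e^(−2.7952) + 2·e^(−2.9699) = 2.0000 + 0.33219 + 0.30923 + 0.061103 + 0.10262 = 2.8051.
⟨E⟩ = Σ Eᵢ gᵢe^(−Eᵢ/kT) / Z = (0·2.0000 + 2.98·0.33219 + 4.62·0.30923 + 4.64·0.061103 + 4.93·0.10262) / 2.8051 = 1.14 ×10⁻²¹ J.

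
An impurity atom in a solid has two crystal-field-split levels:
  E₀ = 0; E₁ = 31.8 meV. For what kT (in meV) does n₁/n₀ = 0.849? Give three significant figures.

n₁/n₀ = exp[−(E₁−E₀)/kT] = 0.849.
⇒ (E₁−E₀)/kT = ln(1/0.849) = ln(1.1779) = 0.16373.
kT = 31.8 meV / 0.16373 = 194 meV.

194 meV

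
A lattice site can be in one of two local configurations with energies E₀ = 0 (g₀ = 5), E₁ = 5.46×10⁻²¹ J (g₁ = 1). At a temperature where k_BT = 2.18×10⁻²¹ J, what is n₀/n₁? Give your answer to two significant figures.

n₀/n₁ = (g₀/g₁) exp[−(E₀−E₁)/kT] = (5/1) × exp(−(-5.46 ×10⁻²¹ J)/(2.18 ×10⁻²¹ J)) = (5/1) × exp(2.505) = 61.

61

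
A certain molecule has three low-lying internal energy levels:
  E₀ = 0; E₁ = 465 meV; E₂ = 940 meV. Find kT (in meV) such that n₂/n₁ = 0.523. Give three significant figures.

n₂/n₁ = exp[−(E₂−E₁)/kT] = 0.523.
⇒ (E₂−E₁)/kT = ln(1/0.523) = ln(1.9120) = 0.64815.
kT = 475 meV / 0.64815 = 733 meV.

733 meV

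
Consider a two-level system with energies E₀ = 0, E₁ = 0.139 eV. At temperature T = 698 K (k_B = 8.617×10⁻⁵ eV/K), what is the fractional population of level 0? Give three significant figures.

0.910

k_BT = 8.617×10⁻⁵ × 698 K = 0.060147 eV.
Eᵢ/kT = 0, 2.3110.
Z = Σ e^(−Eᵢ/kT) = e^(−0) + e^(−2.3110) = 1.0000 + 0.099162 = 1.0992.
P₀ = e^(−E₀/kT) / Z = 1.0000/1.0992 = 0.910.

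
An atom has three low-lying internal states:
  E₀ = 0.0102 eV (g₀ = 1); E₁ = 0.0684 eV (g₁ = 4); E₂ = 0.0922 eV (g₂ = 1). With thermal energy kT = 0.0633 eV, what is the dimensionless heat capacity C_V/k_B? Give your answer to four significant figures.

0.2272

Eᵢ/kT = 0.161137, 1.08057, 1.45656.
Z = Σ gᵢe^(−Eᵢ/kT) = 1·e^(−0.161137) + 4·e^(−1.08057) + 1·e^(−1.45656) = 0.851175 + 1.35761 + 0.233037 = 2.44182.
⟨E⟩ = 0.0503839 eV, ⟨E²⟩ = 0.00344875 eV².
C_V/k_B = (⟨E²⟩ − ⟨E⟩²)/(kT)² = (0.00344875 − 0.00253854)/0.00400689 = 0.2272.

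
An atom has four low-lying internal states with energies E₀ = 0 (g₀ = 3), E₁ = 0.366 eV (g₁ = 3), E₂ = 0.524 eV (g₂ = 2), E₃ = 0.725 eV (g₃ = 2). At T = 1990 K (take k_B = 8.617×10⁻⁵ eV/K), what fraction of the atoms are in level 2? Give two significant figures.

k_BT = 8.617×10⁻⁵ × 1990 K = 0.1715 eV.
Eᵢ/kT = 0, 2.134, 3.055, 4.227.
Z = Σ gᵢe^(−Eᵢ/kT) = 3·e^(−0) + 3·e^(−2.134) + 2·e^(−3.055) + 2·e^(−4.227) = 3.000 + 0.3551 + 0.09425 + 0.02919 = 3.479.
P₂ = g₂ e^(−E₂/kT) / Z = 0.09425/3.479 = 0.027.

0.027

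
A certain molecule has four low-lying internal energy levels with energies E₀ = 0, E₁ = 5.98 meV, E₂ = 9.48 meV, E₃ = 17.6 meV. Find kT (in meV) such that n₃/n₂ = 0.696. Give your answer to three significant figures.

22.4 meV

n₃/n₂ = exp[−(E₃−E₂)/kT] = 0.696.
⇒ (E₃−E₂)/kT = ln(1/0.696) = ln(1.4368) = 0.36242.
kT = 8.12 meV / 0.36242 = 22.4 meV.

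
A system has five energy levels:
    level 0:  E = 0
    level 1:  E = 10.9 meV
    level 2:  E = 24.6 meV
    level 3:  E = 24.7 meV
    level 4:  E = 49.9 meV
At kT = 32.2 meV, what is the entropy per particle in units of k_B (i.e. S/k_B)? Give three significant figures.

Eᵢ/kT = 0, 0.33851, 0.76398, 0.76708, 1.5497.
Z = Σ e^(−Eᵢ/kT) = e^(−0) + e^(−0.33851) + e^(−0.76398) + e^(−0.76708) + e^(−1.5497) = 1.0000 + 0.71283 + 0.46581 + 0.46437 + 0.21231 = 2.8553.
⟨E⟩ = Σ EᵢPᵢ = 14.462 meV.
S/k_B = ln Z + ⟨E⟩/kT = ln(2.8553) + 14.462/32.2 = 1.0492 + 0.44913 = 1.50.

1.50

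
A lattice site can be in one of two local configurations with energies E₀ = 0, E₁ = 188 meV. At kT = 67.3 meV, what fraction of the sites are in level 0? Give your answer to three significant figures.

Eᵢ/kT = 0, 2.7935.
Z = Σ e^(−Eᵢ/kT) = e^(−0) + e^(−2.7935) = 1.0000 + 0.061207 = 1.0612.
P₀ = e^(−E₀/kT) / Z = 1.0000/1.0612 = 0.942.

0.942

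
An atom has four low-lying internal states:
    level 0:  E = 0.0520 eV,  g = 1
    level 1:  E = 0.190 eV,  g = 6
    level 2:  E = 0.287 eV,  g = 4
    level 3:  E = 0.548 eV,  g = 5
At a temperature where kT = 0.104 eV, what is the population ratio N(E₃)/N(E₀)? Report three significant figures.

0.0424

n₃/n₀ = (g₃/g₀) exp[−(E₃−E₀)/kT] = (5/1) × exp(−(0.4960 eV)/(0.104 eV)) = (5/1) × exp(-4.7692) = 0.0424.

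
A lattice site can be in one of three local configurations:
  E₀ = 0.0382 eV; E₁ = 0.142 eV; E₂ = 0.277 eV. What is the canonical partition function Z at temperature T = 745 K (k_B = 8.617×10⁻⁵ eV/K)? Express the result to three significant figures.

Z = 0.674

k_BT = 8.617×10⁻⁵ × 745 K = 0.064197 eV.
Eᵢ/kT = 0.59504, 2.2119, 4.3148.
Z = Σ e^(−Eᵢ/kT) = e^(−0.59504) + e^(−2.2119) + e^(−4.3148) = 0.55154 + 0.10949 + 0.013369 = 0.67440.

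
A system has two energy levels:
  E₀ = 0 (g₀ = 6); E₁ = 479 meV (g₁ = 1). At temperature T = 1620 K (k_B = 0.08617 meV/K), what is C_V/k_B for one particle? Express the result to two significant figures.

k_BT = 0.08617 × 1620 K = 139.6 meV.
Eᵢ/kT = 0, 3.431.
Z = Σ gᵢe^(−Eᵢ/kT) = 6·e^(−0) + 1·e^(−3.431) = 6.000 + 0.03235 = 6.032.
⟨E⟩ = 2.569 meV, ⟨E²⟩ = 1231 meV².
C_V/k_B = (⟨E²⟩ − ⟨E⟩²)/(kT)² = (1231 − 6.600)/19490 = 0.063.

0.063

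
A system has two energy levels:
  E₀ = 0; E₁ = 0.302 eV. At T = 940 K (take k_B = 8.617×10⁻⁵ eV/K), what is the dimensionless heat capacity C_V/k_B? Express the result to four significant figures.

0.3186

k_BT = 8.617×10⁻⁵ × 940 K = 0.0809998 eV.
Eᵢ/kT = 0, 3.72840.
Z = Σ e^(−Eᵢ/kT) = e^(−0) + e^(−3.72840) = 1.00000 + 0.0240313 = 1.02403.
⟨E⟩ = 0.00708715 eV, ⟨E²⟩ = 0.00214032 eV².
C_V/k_B = (⟨E²⟩ − ⟨E⟩²)/(kT)² = (0.00214032 − 0.0000502277)/0.00656097 = 0.3186.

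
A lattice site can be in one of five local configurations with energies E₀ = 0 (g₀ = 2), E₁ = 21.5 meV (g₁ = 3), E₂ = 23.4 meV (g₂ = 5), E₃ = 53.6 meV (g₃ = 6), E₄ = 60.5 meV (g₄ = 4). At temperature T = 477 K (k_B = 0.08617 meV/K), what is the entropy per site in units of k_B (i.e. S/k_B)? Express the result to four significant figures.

2.871

k_BT = 0.08617 × 477 K = 41.1031 meV.
Eᵢ/kT = 0, 0.523075, 0.569300, 1.30404, 1.47191.
Z = Σ gᵢe^(−Eᵢ/kT) = 2·e^(−0) + 3·e^(−0.523075) + 5·e^(−0.569300) + 6·e^(−1.30404) + 4·e^(−1.47191) = 2.00000 + 1.77809 + 2.82961 + 1.62860 + 0.917947 = 9.15425.
⟨E⟩ = Σ EᵢPᵢ = 27.0116 meV.
S/k_B = ln Z + ⟨E⟩/kT = ln(9.15425) + 27.0116/41.1031 = 2.21422 + 0.657167 = 2.871.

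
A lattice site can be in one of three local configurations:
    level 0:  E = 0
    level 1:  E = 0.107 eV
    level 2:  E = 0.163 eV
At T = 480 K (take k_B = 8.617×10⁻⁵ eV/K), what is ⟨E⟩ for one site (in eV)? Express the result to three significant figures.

k_BT = 8.617×10⁻⁵ × 480 K = 0.041362 eV.
Eᵢ/kT = 0, 2.5869, 3.9408.
Z = Σ e^(−Eᵢ/kT) = e^(−0) + e^(−2.5869) + e^(−3.9408) = 1.0000 + 0.075253 + 0.019433 = 1.0947.
⟨E⟩ = Σ Eᵢ e^(−Eᵢ/kT) / Z = (0·1.0000 + 0.107·0.075253 + 0.163·0.019433) / 1.0947 = 0.0102 eV.

0.0102 eV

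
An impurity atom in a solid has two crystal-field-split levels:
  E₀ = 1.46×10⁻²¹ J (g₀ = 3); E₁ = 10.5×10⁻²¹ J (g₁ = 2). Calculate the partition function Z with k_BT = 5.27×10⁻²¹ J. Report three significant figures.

Z = 2.55

Eᵢ/kT = 0.27704, 1.9924.
Z = Σ gᵢe^(−Eᵢ/kT) = 3·e^(−0.27704) + 2·e^(−1.9924) = 2.2741 + 0.27274 = 2.5468.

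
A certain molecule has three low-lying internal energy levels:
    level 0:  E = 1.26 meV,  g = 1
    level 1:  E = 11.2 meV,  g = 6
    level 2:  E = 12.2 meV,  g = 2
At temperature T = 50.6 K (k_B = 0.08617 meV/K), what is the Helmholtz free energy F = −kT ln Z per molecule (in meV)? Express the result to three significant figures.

k_BT = 0.08617 × 50.6 K = 4.3602 meV.
Eᵢ/kT = 0.28898, 2.5687, 2.7980.
Z = Σ gᵢe^(−Eᵢ/kT) = 1·e^(−0.28898) + 6·e^(−2.5687) + 2·e^(−2.7980) = 0.74903 + 0.45981 + 0.12186 = 1.3307.
F = −kT ln Z = −4.3602 × ln(1.3307) = −4.3602 × 0.28571 = -1.25 meV.

-1.25 meV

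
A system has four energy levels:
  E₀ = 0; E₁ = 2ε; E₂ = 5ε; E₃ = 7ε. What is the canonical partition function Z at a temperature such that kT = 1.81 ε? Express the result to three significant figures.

Eᵢ/kT = 0, 1.1050, 2.7624, 3.8674.
Z = Σ e^(−Eᵢ/kT) = e^(−0) + e^(−1.1050) + e^(−2.7624) + e^(−3.8674) = 1.0000 + 0.33121 + 0.063140 + 0.020913 = 1.4153.

Z = 1.42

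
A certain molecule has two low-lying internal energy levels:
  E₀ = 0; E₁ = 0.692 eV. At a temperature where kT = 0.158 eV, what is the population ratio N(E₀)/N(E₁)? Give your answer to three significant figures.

79.8

n₀/n₁ = exp[−(E₀−E₁)/kT] = exp(−(-0.692 eV)/(0.158 eV)) = exp(4.3797) = 79.8.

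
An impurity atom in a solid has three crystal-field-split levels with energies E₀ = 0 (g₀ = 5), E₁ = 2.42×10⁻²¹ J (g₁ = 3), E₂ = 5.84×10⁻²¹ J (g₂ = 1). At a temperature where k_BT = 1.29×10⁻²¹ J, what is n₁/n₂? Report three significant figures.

42.5

n₁/n₂ = (g₁/g₂) exp[−(E₁−E₂)/kT] = (3/1) × exp(−(-3.42 ×10⁻²¹ J)/(1.29 ×10⁻²¹ J)) = (3/1) × exp(2.6512) = 42.5.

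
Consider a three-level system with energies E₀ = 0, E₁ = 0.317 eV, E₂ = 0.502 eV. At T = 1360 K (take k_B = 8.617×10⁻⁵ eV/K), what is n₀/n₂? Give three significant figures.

72.5

k_BT = 8.617×10⁻⁵ × 1360 K = 0.11719 eV.
n₀/n₂ = exp[−(E₀−E₂)/kT] = exp(−(-0.502 eV)/(0.11719 eV)) = exp(4.2836) = 72.5.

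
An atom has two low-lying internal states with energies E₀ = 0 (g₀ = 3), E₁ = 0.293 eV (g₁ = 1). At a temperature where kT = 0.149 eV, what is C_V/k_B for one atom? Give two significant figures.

0.16

Eᵢ/kT = 0, 1.966.
Z = Σ gᵢe^(−Eᵢ/kT) = 3·e^(−0) + 1·e^(−1.966) = 3.000 + 0.1400 = 3.140.
⟨E⟩ = 0.01306 eV, ⟨E²⟩ = 0.003828 eV².
C_V/k_B = (⟨E²⟩ − ⟨E⟩²)/(kT)² = (0.003828 − 0.0001706)/0.02220 = 0.16.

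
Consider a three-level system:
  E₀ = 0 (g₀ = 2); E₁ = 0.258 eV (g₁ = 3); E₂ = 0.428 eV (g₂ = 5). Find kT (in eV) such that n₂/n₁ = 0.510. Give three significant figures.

n₂/n₁ = (g₂/g₁) exp[−(E₂−E₁)/kT] = 0.510.
⇒ (E₂−E₁)/kT = ln((5/3)/0.510) = ln(3.2680) = 1.1842.
kT = 0.170 eV / 1.1842 = 0.144 eV.

0.144 eV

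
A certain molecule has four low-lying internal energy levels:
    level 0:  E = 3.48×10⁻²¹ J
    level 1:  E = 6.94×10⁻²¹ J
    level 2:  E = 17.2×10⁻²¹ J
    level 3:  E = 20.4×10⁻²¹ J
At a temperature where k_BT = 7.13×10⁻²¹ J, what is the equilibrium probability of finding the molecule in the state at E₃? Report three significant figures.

Eᵢ/kT = 0.48808, 0.97335, 2.4123, 2.8612.
Z = Σ e^(−Eᵢ/kT) = e^(−0.48808) + e^(−0.97335) + e^(−2.4123) + e^(−2.8612) = 0.61380 + 0.37782 + 0.089609 + 0.057200 = 1.1384.
P₃ = e^(−E₃/kT) / Z = 0.057200/1.1384 = 0.0502.

0.0502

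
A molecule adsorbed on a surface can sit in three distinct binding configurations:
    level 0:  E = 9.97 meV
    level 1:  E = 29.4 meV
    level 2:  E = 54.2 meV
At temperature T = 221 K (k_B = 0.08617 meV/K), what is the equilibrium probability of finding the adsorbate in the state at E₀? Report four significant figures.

0.6856

k_BT = 0.08617 × 221 K = 19.0436 meV.
Eᵢ/kT = 0.523535, 1.54383, 2.84610.
Z = Σ e^(−Eᵢ/kT) = e^(−0.523535) + e^(−1.54383) + e^(−2.84610) = 0.592423 + 0.213562 + 0.0580704 = 0.864055.
P₀ = e^(−E₀/kT) / Z = 0.592423/0.864055 = 0.6856.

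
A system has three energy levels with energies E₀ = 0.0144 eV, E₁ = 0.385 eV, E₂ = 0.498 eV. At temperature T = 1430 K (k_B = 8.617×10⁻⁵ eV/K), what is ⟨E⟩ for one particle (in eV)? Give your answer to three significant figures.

k_BT = 8.617×10⁻⁵ × 1430 K = 0.12322 eV.
Eᵢ/kT = 0.11686, 3.1245, 4.0416.
Z = Σ e^(−Eᵢ/kT) = e^(−0.11686) + e^(−3.1245) + e^(−4.0416) = 0.88971 + 0.043959 + 0.017569 = 0.95124.
⟨E⟩ = Σ Eᵢ e^(−Eᵢ/kT) / Z = (0.0144·0.88971 + 0.385·0.043959 + 0.498·0.017569) / 0.95124 = 0.0405 eV.

0.0405 eV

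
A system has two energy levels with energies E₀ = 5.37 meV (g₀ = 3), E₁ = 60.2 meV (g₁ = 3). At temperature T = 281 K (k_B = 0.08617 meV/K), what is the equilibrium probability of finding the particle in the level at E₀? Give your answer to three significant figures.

0.906

k_BT = 0.08617 × 281 K = 24.214 meV.
Eᵢ/kT = 0.22177, 2.4862.
Z = Σ gᵢe^(−Eᵢ/kT) = 3·e^(−0.22177) + 3·e^(−2.4862) = 2.4033 + 0.24968 = 2.6530.
P₀ = g₀ e^(−E₀/kT) / Z = 2.4033/2.6530 = 0.906.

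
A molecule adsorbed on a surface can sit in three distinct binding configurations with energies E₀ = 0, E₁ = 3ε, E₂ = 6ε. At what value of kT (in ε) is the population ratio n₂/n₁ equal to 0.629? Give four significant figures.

6.471 ε

n₂/n₁ = exp[−(E₂−E₁)/kT] = 0.629.
⇒ (E₂−E₁)/kT = ln(1/0.629) = ln(1.58983) = 0.463627.
kT = 3ε / 0.463627 = 6.471 ε.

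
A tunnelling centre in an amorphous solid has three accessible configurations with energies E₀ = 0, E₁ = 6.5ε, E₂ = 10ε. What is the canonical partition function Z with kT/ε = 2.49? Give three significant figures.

Eᵢ/kT = 0, 2.6104, 4.0161.
Z = Σ e^(−Eᵢ/kT) = e^(−0) + e^(−2.6104) + e^(−4.0161) = 1.0000 + 0.073505 + 0.018023 = 1.0915.

Z = 1.09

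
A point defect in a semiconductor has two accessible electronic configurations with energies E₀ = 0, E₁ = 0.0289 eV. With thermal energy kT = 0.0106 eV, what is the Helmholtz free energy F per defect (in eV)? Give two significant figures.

Eᵢ/kT = 0, 2.726.
Z = Σ e^(−Eᵢ/kT) = e^(−0) + e^(−2.726) = 1.000 + 0.06548 = 1.065.
F = −kT ln Z = −0.0106 × ln(1.065) = −0.0106 × 0.06297 = -0.00067 eV.

-0.00067 eV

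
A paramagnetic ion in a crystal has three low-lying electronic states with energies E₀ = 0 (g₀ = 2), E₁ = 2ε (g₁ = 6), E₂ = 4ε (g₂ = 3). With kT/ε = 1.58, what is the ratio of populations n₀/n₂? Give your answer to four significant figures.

n₀/n₂ = (g₀/g₂) exp[−(E₀−E₂)/kT] = (2/3) × exp(−(-4ε)/(1.58ε)) = (2/3) × exp(2.53165) = 8.383.

8.383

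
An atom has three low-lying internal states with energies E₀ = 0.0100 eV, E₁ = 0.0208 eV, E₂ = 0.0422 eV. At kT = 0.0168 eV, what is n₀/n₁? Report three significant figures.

1.90

n₀/n₁ = exp[−(E₀−E₁)/kT] = exp(−(-0.0108 eV)/(0.0168 eV)) = exp(0.64286) = 1.90.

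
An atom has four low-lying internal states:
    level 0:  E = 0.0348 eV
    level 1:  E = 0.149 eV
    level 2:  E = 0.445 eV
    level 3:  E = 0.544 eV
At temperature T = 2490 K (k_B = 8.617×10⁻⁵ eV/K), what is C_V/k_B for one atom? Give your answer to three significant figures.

k_BT = 8.617×10⁻⁵ × 2490 K = 0.21456 eV.
Eᵢ/kT = 0.16219, 0.69444, 2.0740, 2.5354.
Z = Σ e^(−Eᵢ/kT) = e^(−0.16219) + e^(−0.69444) + e^(−2.0740) + e^(−2.5354) = 0.85028 + 0.49935 + 0.12568 + 0.079230 = 1.5545.
⟨E⟩ = 0.13060 eV, ⟨E²⟩ = 0.038887 eV².
C_V/k_B = (⟨E²⟩ − ⟨E⟩²)/(kT)² = (0.038887 − 0.017056)/0.046036 = 0.474.

0.474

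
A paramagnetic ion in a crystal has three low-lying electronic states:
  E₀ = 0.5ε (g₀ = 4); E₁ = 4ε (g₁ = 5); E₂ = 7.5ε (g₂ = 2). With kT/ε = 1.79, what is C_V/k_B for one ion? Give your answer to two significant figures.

0.59

Eᵢ/kT = 0.2793, 2.235, 4.190.
Z = Σ gᵢe^(−Eᵢ/kT) = 4·e^(−0.2793) + 5·e^(−2.235) + 2·e^(−4.190) = 3.025 + 0.5350 + 0.03029 = 3.590.
⟨E⟩ = 1.081 ε, ⟨E²⟩ = 3.070 ε².
C_V/k_B = (⟨E²⟩ − ⟨E⟩²)/(kT)² = (3.070 − 1.169)/3.204 = 0.59.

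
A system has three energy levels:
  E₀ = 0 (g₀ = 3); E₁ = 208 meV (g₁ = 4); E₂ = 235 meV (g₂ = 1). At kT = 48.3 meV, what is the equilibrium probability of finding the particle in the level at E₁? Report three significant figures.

0.0176

Eᵢ/kT = 0, 4.3064, 4.8654.
Z = Σ gᵢe^(−Eᵢ/kT) = 3·e^(−0) + 4·e^(−4.3064) + 1·e^(−4.8654) = 3.0000 + 0.053928 + 0.0077087 = 3.0616.
P₁ = g₁ e^(−E₁/kT) / Z = 0.053928/3.0616 = 0.0176.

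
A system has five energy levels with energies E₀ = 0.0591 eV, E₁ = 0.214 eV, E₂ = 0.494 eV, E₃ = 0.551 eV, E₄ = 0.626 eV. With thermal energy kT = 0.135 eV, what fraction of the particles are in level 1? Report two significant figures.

Eᵢ/kT = 0.4378, 1.585, 3.659, 4.081, 4.637.
Z = Σ e^(−Eᵢ/kT) = e^(−0.4378) + e^(−1.585) + e^(−3.659) + e^(−4.081) + e^(−4.637) = 0.6455 + 0.2049 + 0.02576 + 0.01689 + 0.009687 = 0.9027.
P₁ = e^(−E₁/kT) / Z = 0.2049/0.9027 = 0.23.

0.23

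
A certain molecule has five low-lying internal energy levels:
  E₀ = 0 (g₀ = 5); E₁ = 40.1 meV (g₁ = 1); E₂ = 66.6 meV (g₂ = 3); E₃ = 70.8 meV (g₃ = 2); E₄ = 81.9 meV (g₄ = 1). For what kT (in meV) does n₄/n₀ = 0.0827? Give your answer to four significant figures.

n₄/n₀ = (g₄/g₀) exp[−(E₄−E₀)/kT] = 0.0827.
⇒ (E₄−E₀)/kT = ln((1/5)/0.0827) = ln(2.41838) = 0.883098.
kT = 81.9 meV / 0.883098 = 92.74 meV.

92.74 meV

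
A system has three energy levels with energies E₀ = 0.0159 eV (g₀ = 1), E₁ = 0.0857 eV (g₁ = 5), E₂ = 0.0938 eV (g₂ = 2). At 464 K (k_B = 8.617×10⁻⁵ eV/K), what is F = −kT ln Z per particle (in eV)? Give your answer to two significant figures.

-0.015 eV

k_BT = 8.617×10⁻⁵ × 464 K = 0.03998 eV.
Eᵢ/kT = 0.3977, 2.144, 2.346.
Z = Σ gᵢe^(−Eᵢ/kT) = 1·e^(−0.3977) + 5·e^(−2.144) + 2·e^(−2.346) = 0.6719 + 0.5859 + 0.1915 = 1.449.
F = −kT ln Z = −0.03998 × ln(1.449) = −0.03998 × 0.3709 = -0.015 eV.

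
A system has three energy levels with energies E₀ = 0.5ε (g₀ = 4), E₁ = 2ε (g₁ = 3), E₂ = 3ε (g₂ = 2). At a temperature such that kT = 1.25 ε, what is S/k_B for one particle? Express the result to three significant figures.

Eᵢ/kT = 0.40000, 1.6000, 2.4000.
Z = Σ gᵢe^(−Eᵢ/kT) = 4·e^(−0.40000) + 3·e^(−1.6000) + 2·e^(−2.4000) = 2.6813 + 0.60569 + 0.18144 = 3.4684.
⟨E⟩ = Σ EᵢPᵢ = 0.89273 ε.
S/k_B = ln Z + ⟨E⟩/kT = ln(3.4684) + 0.89273/1.25 = 1.2437 + 0.71418 = 1.96.

1.96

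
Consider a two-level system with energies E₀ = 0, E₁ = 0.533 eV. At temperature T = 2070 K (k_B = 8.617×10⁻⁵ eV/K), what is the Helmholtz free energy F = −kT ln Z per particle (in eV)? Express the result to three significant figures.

k_BT = 8.617×10⁻⁵ × 2070 K = 0.17837 eV.
Eᵢ/kT = 0, 2.9882.
Z = Σ e^(−Eᵢ/kT) = e^(−0) + e^(−2.9882) = 1.0000 + 0.050378 = 1.0504.
F = −kT ln Z = −0.17837 × ln(1.0504) = −0.17837 × 0.049171 = -0.00877 eV.

-0.00877 eV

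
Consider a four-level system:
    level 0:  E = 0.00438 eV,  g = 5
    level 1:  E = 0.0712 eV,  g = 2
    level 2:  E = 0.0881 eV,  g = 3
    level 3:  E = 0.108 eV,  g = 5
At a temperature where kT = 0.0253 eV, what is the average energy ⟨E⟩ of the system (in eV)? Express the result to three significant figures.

0.00950 eV

Eᵢ/kT = 0.17312, 2.8142, 3.4822, 4.2688.
Z = Σ gᵢe^(−Eᵢ/kT) = 5·e^(−0.17312) + 2·e^(−2.8142) + 3·e^(−3.4822) + 5·e^(−4.2688) = 4.2052 + 0.11991 + 0.092219 + 0.069993 = 4.4873.
⟨E⟩ = Σ Eᵢ gᵢe^(−Eᵢ/kT) / Z = (0.00438·4.2052 + 0.0712·0.11991 + 0.0881·0.092219 + 0.108·0.069993) / 4.4873 = 0.00950 eV.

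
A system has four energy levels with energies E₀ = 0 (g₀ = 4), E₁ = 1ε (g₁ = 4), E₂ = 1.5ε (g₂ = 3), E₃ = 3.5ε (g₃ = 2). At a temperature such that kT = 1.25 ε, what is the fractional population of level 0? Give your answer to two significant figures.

Eᵢ/kT = 0, 0.8000, 1.200, 2.800.
Z = Σ gᵢe^(−Eᵢ/kT) = 4·e^(−0) + 4·e^(−0.8000) + 3·e^(−1.200) + 2·e^(−2.800) = 4.000 + 1.797 + 0.9036 + 0.1216 = 6.822.
P₀ = g₀ e^(−E₀/kT) / Z = 4.000/6.822 = 0.59.

0.59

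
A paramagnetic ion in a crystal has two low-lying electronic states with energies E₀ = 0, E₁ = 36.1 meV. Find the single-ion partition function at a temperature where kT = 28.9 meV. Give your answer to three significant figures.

Z = 1.29

Eᵢ/kT = 0, 1.2491.
Z = Σ e^(−Eᵢ/kT) = e^(−0) + e^(−1.2491) = 1.0000 + 0.28676 = 1.2868.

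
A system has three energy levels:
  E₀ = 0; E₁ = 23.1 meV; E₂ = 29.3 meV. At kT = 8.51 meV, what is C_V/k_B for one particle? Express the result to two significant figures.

Eᵢ/kT = 0, 2.714, 3.443.
Z = Σ e^(−Eᵢ/kT) = e^(−0) + e^(−2.714) + e^(−3.443) = 1.000 + 0.06627 + 0.03197 = 1.098.
⟨E⟩ = 2.247 meV, ⟨E²⟩ = 57.20 meV².
C_V/k_B = (⟨E²⟩ − ⟨E⟩²)/(kT)² = (57.20 − 5.049)/72.42 = 0.72.

0.72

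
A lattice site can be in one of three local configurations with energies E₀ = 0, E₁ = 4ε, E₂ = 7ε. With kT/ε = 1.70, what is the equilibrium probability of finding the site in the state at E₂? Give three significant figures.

Eᵢ/kT = 0, 2.3529, 4.1176.
Z = Σ e^(−Eᵢ/kT) = e^(−0) + e^(−2.3529) + e^(−4.1176) = 1.0000 + 0.095093 + 0.016284 = 1.1114.
P₂ = e^(−E₂/kT) / Z = 0.016284/1.1114 = 0.0147.

0.0147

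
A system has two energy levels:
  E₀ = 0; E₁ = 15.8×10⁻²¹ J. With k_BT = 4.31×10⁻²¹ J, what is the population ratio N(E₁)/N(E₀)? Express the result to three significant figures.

0.0256

n₁/n₀ = exp[−(E₁−E₀)/kT] = exp(−(15.8 ×10⁻²¹ J)/(4.31 ×10⁻²¹ J)) = exp(-3.6659) = 0.0256.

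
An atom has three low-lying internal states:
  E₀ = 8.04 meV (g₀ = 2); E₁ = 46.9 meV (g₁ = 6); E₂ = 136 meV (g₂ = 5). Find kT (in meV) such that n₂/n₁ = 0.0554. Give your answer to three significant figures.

32.9 meV

n₂/n₁ = (g₂/g₁) exp[−(E₂−E₁)/kT] = 0.0554.
⇒ (E₂−E₁)/kT = ln((5/6)/0.0554) = ln(15.042) = 2.7108.
kT = 89.1 meV / 2.7108 = 32.9 meV.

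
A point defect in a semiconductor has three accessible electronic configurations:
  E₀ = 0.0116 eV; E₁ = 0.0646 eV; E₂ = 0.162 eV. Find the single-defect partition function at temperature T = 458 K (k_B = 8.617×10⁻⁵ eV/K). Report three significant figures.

k_BT = 8.617×10⁻⁵ × 458 K = 0.039466 eV.
Eᵢ/kT = 0.29392, 1.6369, 4.1048.
Z = Σ e^(−Eᵢ/kT) = e^(−0.29392) + e^(−1.6369) + e^(−4.1048) = 0.74534 + 0.19458 + 0.016493 = 0.95641.

Z = 0.956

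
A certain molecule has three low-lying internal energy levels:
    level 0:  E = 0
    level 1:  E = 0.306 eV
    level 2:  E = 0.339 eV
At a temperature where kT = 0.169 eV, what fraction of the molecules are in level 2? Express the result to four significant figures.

Eᵢ/kT = 0, 1.81065, 2.00592.
Z = Σ e^(−Eᵢ/kT) = e^(−0) + e^(−1.81065) + e^(−2.00592) = 1.00000 + 0.163548 + 0.134536 = 1.29808.
P₂ = e^(−E₂/kT) / Z = 0.134536/1.29808 = 0.1036.

0.1036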